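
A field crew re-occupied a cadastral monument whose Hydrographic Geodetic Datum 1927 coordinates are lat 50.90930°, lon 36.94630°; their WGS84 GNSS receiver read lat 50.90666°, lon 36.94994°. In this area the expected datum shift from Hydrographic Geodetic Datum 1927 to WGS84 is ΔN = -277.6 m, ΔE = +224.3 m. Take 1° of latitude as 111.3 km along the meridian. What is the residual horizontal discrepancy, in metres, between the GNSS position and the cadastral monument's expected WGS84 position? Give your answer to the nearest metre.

35 m

Observed coordinate differences: Δφ = -0.00264°, Δλ = +0.00364°.
Converting to metres (1° lat = 111300 m, cos φ = 0.630550): observed ΔN = -293.8 m, observed ΔE = 255.5 m.
Subtracting the expected shift leaves a residual of -293.8 − (-277.6) = -16.2 m north and 255.5 − (224.3) = 31.2 m east.
Residual distance = √((-16.2)² + 31.2²) = 35.1 m.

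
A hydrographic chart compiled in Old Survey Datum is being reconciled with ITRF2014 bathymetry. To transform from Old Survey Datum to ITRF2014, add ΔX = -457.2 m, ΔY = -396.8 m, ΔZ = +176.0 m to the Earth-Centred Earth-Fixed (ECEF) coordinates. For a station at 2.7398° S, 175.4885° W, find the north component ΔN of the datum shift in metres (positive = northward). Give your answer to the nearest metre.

The local north axis is (−sin φ cos λ, −sin φ sin λ, cos φ), giving ΔN = 21.787 + 1.492 + 175.799 = 199.08 m.

ΔN = 199 m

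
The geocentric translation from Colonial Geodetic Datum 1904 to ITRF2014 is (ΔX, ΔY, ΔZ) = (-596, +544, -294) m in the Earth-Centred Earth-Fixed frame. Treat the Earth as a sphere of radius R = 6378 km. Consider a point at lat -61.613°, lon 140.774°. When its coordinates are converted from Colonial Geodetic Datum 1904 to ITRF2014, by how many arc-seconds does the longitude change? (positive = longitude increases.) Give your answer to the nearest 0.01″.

sin φ = -0.879756, cos φ = 0.475425, sin λ = 0.632381, cos λ = -0.774658.
East component: ΔE = −sin λ·ΔX + cos λ·ΔY = −(0.632381)(-596) + (-0.774658)(544) = -44.51 m.
1° of latitude spans πR/180 = 111317 m; at latitude φ, 1° of longitude spans that × cos φ = 52922.9 m, so Δλ = -44.51 / 52922.9 × 3600 = -3.028″.

Δλ = -3.03″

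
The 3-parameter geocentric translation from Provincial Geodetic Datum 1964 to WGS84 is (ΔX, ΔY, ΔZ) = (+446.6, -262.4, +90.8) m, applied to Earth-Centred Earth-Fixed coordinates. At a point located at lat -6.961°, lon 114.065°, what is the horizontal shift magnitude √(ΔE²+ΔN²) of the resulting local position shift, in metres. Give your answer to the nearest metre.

At φ = -6.961°, λ = 114.065°: sin φ = -0.121194, cos φ = 0.992629, sin λ = 0.913083, cos λ = -0.407773.
ΔE = −sin λ·ΔX + cos λ·ΔY = −(0.913083)·(446.6) + (-0.407773)·(-262.4) = -300.78 m.
ΔN = −sin φ cos λ·ΔX − sin φ sin λ·ΔY + cos φ·ΔZ = −(-0.121194)(-0.407773)(446.6) − (-0.121194)(0.913083)(-262.4) + (0.992629)(90.8) = 39.02 m.
Horizontal magnitude = √(ΔE² + ΔN²) = √((-300.78)² + 39.02²) = 303.30 m.

303 m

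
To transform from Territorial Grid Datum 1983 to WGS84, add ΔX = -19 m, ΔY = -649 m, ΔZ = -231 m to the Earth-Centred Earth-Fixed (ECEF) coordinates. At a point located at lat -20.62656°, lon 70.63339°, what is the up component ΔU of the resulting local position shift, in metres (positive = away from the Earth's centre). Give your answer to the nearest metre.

The local up (radial) axis is (cos φ cos λ, cos φ sin λ, sin φ), giving ΔU = -5.897 − 573.028 + 81.376 = -497.55 m.

ΔU = -498 m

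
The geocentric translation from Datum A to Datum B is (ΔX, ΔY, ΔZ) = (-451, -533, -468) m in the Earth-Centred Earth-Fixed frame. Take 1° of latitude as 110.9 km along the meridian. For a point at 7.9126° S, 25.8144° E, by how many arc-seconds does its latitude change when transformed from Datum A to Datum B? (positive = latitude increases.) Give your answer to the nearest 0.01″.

sin φ = -0.137662, cos φ = 0.990479, sin λ = 0.435457, cos λ = 0.900209.
North component: ΔN = −sin φ cos λ·ΔX − sin φ sin λ·ΔY + cos φ·ΔZ = −(-0.137662)(0.900209)(-451) − (-0.137662)(0.435457)(-533) + (0.990479)(-468) = -551.39 m.
1° of latitude spans 110900 m, so Δφ = -551.39 / 110900 × 3600 = -17.899″.

Δφ = -17.90″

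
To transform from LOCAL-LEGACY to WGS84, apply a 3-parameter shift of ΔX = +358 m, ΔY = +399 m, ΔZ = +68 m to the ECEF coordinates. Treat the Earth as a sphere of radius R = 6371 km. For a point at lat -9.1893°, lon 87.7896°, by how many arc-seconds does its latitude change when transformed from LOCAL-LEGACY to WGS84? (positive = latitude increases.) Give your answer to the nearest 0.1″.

sin φ = -0.159697, cos φ = 0.987166, sin λ = 0.999256, cos λ = 0.038569.
North component: ΔN = −sin φ cos λ·ΔX − sin φ sin λ·ΔY + cos φ·ΔZ = −(-0.159697)(0.038569)(358) − (-0.159697)(0.999256)(399) + (0.987166)(68) = 133.00 m.
1° of latitude spans πR/180 = 111195 m, so Δφ = 133.00 / 111195 × 3600 = 4.306″.

Δφ = 4.3″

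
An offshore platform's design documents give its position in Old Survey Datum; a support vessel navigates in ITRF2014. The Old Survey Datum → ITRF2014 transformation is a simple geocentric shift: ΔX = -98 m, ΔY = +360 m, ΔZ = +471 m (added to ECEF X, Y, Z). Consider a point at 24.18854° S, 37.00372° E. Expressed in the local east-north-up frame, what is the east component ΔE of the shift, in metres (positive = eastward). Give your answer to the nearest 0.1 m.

The local east axis at (φ, λ) is (−sin λ, cos λ, 0), so ΔE = −sin(37.00372°)·(-98) + cos(37.00372°)·360 = 346.48 m.

ΔE = 346.5 m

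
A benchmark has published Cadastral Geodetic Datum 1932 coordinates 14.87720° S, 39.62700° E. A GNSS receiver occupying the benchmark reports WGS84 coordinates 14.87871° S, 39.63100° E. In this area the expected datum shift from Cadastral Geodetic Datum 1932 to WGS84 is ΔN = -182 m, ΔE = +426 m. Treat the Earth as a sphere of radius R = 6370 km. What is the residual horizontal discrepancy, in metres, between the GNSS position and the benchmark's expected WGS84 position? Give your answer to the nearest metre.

15 m

Observed coordinate differences: Δφ = -0.00151°, Δλ = +0.00400°.
Converting to metres (1° lat = 111177 m, cos φ = 0.966478): observed ΔN = -167.9 m, observed ΔE = 429.8 m.
Subtracting the expected shift leaves a residual of -167.9 − (-182) = 14.1 m north and 429.8 − (426) = 3.8 m east.
Residual distance = √(14.1² + 3.8²) = 14.6 m.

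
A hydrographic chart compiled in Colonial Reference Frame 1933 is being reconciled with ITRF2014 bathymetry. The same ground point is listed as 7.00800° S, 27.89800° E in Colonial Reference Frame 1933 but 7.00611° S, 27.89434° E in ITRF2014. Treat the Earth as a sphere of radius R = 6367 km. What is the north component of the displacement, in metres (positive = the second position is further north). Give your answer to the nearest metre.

ΔN = 210 m

Δφ = -7.00611° − -7.00800° = +0.00189°; Δλ = 27.89434° − 27.89800° = -0.00366°.
1° along a meridian = πR/180 = 111125 m.
ΔN = Δφ × 111125 = 210.0 m; ΔE = Δλ × 111125 × cos(-7.00800°) = -0.00366 × 111125 × 0.992529 = -403.7 m.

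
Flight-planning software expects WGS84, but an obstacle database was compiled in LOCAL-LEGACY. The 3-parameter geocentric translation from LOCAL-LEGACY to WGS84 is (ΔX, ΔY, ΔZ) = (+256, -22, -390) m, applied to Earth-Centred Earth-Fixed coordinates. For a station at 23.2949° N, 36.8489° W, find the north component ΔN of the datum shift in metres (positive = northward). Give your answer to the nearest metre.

ΔN = -444 m

At φ = 23.2949°, λ = -36.8489°: sin φ = 0.395464, cos φ = 0.918482, sin λ = -0.599707, cos λ = 0.800220.
ΔN = −sin φ cos λ·ΔX − sin φ sin λ·ΔY + cos φ·ΔZ = −(0.395464)(0.800220)(256) − (0.395464)(-0.599707)(-22) + (0.918482)(-390) = -444.44 m.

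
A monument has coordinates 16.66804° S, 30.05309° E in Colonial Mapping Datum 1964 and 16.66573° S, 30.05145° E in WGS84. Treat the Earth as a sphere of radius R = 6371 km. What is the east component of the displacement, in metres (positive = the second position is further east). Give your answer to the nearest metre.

ΔE = -175 m

Δφ = -16.66573° − -16.66804° = +0.00231°; Δλ = 30.05145° − 30.05309° = -0.00164°.
1° along a meridian = πR/180 = 111195 m.
ΔN = Δφ × 111195 = 256.9 m; ΔE = Δλ × 111195 × cos(-16.66804°) = -0.00164 × 111195 × 0.957983 = -174.7 m.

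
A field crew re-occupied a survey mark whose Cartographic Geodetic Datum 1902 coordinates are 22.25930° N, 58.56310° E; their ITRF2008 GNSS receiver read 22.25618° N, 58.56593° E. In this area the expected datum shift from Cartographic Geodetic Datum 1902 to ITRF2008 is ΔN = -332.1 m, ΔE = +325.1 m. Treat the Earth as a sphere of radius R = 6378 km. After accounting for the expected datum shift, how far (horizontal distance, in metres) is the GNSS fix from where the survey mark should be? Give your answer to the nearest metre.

Observed coordinate differences: Δφ = -0.00312°, Δλ = +0.00283°.
Converting to metres (1° lat = 111317 m, cos φ = 0.925479): observed ΔN = -347.3 m, observed ΔE = 291.6 m.
Subtracting the expected shift leaves a residual of -347.3 − (-332.1) = -15.2 m north and 291.6 − (325.1) = -33.5 m east.
Residual distance = √((-15.2)² + (-33.5)²) = 36.8 m.

37 m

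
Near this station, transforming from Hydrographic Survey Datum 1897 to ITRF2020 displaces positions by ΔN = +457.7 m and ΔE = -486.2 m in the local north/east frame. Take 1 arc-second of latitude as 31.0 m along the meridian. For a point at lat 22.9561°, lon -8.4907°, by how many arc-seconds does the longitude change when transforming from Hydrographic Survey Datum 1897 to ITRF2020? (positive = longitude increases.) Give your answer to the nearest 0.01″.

At latitude 22.9561°, cos φ = 0.920804.
1″ of longitude at this latitude = 31.00 × cos φ = 28.5449 m, so Δλ = -486.2 / 28.5449 = -17.033″.

Δλ = -17.03″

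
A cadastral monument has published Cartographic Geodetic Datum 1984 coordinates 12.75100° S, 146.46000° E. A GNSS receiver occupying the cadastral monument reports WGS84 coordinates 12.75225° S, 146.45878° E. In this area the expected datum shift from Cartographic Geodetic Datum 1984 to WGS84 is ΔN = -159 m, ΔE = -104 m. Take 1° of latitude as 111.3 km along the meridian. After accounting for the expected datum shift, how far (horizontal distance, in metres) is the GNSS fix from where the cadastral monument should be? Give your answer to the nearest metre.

Observed coordinate differences: Δφ = -0.00125°, Δλ = -0.00122°.
Converting to metres (1° lat = 111300 m, cos φ = 0.975338): observed ΔN = -139.1 m, observed ΔE = -132.4 m.
Subtracting the expected shift leaves a residual of -139.1 − (-159) = 19.9 m north and -132.4 − (-104) = -28.4 m east.
Residual distance = √(19.9² + (-28.4)²) = 34.7 m.

35 m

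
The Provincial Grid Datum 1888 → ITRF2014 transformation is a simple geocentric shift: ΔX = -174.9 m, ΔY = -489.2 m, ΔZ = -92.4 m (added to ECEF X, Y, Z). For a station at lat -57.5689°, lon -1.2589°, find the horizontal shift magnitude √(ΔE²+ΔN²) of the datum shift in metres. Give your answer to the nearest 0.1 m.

The local east axis at (φ, λ) is (−sin λ, cos λ, 0), so ΔE = −sin(-1.2589°)·(-174.9) + cos(-1.2589°)·(-489.2) = -492.92 m.
The local north axis is (−sin φ cos λ, −sin φ sin λ, cos φ), giving ΔN = -147.586 + 9.072 − 49.553 = -188.07 m.
Horizontal magnitude = √(ΔE² + ΔN²) = √((-492.92)² + (-188.07)²) = 527.58 m.

527.6 m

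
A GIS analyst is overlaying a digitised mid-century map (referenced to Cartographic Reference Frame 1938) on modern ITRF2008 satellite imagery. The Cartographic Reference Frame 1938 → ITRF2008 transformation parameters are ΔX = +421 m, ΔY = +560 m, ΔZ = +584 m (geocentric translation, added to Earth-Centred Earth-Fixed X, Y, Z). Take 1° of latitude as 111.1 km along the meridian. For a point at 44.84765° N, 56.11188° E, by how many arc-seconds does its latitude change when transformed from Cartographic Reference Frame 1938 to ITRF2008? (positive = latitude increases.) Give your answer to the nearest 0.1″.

sin φ = 0.705224, cos φ = 0.708984, sin λ = 0.830128, cos λ = 0.557573.
North component: ΔN = −sin φ cos λ·ΔX − sin φ sin λ·ΔY + cos φ·ΔZ = −(0.705224)(0.557573)(421) − (0.705224)(0.830128)(560) + (0.708984)(584) = -79.33 m.
1° of latitude spans 111100 m, so Δφ = -79.33 / 111100 × 3600 = -2.571″.

Δφ = -2.6″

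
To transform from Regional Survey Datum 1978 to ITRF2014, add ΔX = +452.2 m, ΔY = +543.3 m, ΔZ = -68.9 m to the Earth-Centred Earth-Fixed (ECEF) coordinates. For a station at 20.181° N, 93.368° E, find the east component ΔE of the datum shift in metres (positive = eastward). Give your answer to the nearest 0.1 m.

The local east axis at (φ, λ) is (−sin λ, cos λ, 0), so ΔE = −sin(93.368°)·452.2 + cos(93.368°)·543.3 = -483.34 m.

ΔE = -483.3 m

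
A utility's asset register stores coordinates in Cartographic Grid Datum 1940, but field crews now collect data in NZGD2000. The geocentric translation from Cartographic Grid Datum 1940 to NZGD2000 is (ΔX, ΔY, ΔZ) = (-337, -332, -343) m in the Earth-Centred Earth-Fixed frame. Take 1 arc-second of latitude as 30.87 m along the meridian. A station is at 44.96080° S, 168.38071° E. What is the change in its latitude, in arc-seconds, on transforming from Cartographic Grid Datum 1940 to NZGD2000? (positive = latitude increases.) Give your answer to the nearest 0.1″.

sin φ = -0.706623, cos φ = 0.707590, sin λ = 0.201408, cos λ = -0.979507.
North component: ΔN = −sin φ cos λ·ΔX − sin φ sin λ·ΔY + cos φ·ΔZ = −(-0.706623)(-0.979507)(-337) − (-0.706623)(0.201408)(-332) + (0.707590)(-343) = -56.70 m.
1° of latitude spans 3600 × 30.87 = 111132 m, so Δφ = -56.70 / 111132 × 3600 = -1.837″.

Δφ = -1.8″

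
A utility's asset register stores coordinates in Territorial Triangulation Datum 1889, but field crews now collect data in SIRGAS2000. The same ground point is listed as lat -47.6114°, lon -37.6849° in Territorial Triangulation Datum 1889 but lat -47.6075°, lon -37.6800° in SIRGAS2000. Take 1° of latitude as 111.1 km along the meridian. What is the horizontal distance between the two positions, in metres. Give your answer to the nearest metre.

Δφ = -47.6075° − -47.6114° = +0.0039°; Δλ = -37.6800° − -37.6849° = +0.0049°.
ΔN = Δφ × 111100 = 433.3 m; ΔE = Δλ × 111100 × cos(-47.6114°) = +0.0049 × 111100 × 0.674155 = 367.0 m.
Distance = √(ΔE² + ΔN²) = √(367.0² + 433.3²) = 567.8 m.

568 m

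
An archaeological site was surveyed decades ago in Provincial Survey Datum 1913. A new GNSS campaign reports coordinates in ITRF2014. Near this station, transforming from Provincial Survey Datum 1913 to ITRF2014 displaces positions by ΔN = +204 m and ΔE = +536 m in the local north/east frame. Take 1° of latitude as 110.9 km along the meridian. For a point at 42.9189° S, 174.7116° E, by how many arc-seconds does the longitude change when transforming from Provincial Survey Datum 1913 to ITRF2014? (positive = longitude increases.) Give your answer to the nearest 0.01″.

At latitude -42.9189°, cos φ = 0.732318.
1° of longitude at this latitude = 110.9 × cos φ = 81.21 km, so Δλ = 536.0 / 81214.1 = 0.0065998° = 23.759″.

Δλ = 23.76″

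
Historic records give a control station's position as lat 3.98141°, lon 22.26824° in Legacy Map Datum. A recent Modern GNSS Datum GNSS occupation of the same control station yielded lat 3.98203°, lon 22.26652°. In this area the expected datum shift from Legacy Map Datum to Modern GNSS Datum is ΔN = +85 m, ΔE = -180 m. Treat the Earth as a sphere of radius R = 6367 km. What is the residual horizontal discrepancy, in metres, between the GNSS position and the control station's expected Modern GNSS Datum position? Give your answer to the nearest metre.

19 m

Observed coordinate differences: Δφ = +0.00062°, Δλ = -0.00172°.
Converting to metres (1° lat = 111125 m, cos φ = 0.997587): observed ΔN = 68.9 m, observed ΔE = -190.7 m.
Subtracting the expected shift leaves a residual of 68.9 − (85) = -16.1 m north and -190.7 − (-180) = -10.7 m east.
Residual distance = √((-16.1)² + (-10.7)²) = 19.3 m.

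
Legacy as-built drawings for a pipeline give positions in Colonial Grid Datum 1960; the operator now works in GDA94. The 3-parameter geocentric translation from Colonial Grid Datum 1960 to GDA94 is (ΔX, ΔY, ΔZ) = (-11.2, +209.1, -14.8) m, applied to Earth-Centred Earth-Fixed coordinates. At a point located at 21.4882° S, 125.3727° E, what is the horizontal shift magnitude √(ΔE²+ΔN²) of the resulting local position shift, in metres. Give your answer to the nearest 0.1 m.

The local east axis at (φ, λ) is (−sin λ, cos λ, 0), so ΔE = −sin(125.3727°)·(-11.2) + cos(125.3727°)·209.1 = -111.91 m.
The local north axis is (−sin φ cos λ, −sin φ sin λ, cos φ), giving ΔN = 2.375 + 62.456 − 13.771 = 51.06 m.
Horizontal magnitude = √(ΔE² + ΔN²) = √((-111.91)² + 51.06²) = 123.01 m.

123.0 m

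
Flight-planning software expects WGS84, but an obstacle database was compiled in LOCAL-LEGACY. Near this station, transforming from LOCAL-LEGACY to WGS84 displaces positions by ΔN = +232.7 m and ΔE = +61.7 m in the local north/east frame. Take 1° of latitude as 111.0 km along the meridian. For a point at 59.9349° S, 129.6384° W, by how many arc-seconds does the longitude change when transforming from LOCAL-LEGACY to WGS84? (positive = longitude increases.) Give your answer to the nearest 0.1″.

Δλ = 4.0″

At latitude -59.9349°, cos φ = 0.500984.
1° of longitude at this latitude = 111.0 × cos φ = 55.61 km, so Δλ = 61.7 / 55609.2 = 0.0011095° = 3.994″.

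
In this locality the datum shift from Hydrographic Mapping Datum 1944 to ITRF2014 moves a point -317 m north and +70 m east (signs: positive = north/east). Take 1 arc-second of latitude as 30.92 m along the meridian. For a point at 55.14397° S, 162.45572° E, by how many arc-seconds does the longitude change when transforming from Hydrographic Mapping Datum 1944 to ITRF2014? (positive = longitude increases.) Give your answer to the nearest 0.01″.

At latitude -55.14397°, cos φ = 0.571516.
1″ of longitude at this latitude = 30.92 × cos φ = 17.6713 m, so Δλ = 70.0 / 17.6713 = 3.961″.

Δλ = 3.96″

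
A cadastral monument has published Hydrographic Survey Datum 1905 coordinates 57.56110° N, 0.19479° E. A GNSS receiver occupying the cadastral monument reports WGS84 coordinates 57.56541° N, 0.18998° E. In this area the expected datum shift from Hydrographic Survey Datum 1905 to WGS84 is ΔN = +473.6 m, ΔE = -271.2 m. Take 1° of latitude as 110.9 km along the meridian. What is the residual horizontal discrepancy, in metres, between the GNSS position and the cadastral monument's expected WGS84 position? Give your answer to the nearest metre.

Observed coordinate differences: Δφ = +0.00431°, Δλ = -0.00481°.
Converting to metres (1° lat = 110900 m, cos φ = 0.536400): observed ΔN = 478.0 m, observed ΔE = -286.1 m.
Subtracting the expected shift leaves a residual of 478.0 − (473.6) = 4.4 m north and -286.1 − (-271.2) = -14.9 m east.
Residual distance = √(4.4² + (-14.9)²) = 15.6 m.

16 m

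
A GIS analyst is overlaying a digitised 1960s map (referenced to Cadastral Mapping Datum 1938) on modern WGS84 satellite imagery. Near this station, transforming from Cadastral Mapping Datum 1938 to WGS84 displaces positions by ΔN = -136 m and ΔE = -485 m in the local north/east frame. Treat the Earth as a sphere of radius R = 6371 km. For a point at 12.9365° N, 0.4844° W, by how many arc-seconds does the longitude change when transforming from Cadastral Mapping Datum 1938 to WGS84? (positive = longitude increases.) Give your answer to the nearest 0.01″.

Δλ = -16.11″

At latitude 12.9365°, cos φ = 0.974619.
One radian of longitude at latitude φ spans R cos φ, so Δλ = ΔE / (R cos φ) = -485.0 / (6371000 × 0.974619) = -7.8109e-05 rad = -16.111″.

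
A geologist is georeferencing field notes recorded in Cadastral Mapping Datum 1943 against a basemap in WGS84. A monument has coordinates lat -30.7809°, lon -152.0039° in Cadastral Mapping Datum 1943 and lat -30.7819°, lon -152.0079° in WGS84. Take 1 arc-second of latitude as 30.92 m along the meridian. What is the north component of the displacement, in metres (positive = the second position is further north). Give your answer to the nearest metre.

Δφ = -30.7819° − -30.7809° = -0.0010°; Δλ = -152.0079° − -152.0039° = -0.0040°.
1° of latitude = 3600 × 30.92 = 111312 m.
ΔN = Δφ × 111312 = -111.3 m; ΔE = Δλ × 111312 × cos(-30.7809°) = -0.0040 × 111312 × 0.859131 = -382.5 m.

ΔN = -111 m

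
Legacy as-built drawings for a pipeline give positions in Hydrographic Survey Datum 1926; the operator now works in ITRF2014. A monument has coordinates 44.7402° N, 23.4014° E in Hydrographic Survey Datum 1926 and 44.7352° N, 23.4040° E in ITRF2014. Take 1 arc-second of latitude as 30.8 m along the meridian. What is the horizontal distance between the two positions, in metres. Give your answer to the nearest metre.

591 m

Δφ = 44.7352° − 44.7402° = -0.0050°; Δλ = 23.4040° − 23.4014° = +0.0026°.
1° of latitude = 3600 × 30.80 = 110880 m.
ΔN = Δφ × 110880 = -554.4 m; ΔE = Δλ × 110880 × cos(44.7402°) = +0.0026 × 110880 × 0.710306 = 204.8 m.
Distance = √(ΔE² + ΔN²) = √(204.8² + (-554.4)²) = 591.0 m.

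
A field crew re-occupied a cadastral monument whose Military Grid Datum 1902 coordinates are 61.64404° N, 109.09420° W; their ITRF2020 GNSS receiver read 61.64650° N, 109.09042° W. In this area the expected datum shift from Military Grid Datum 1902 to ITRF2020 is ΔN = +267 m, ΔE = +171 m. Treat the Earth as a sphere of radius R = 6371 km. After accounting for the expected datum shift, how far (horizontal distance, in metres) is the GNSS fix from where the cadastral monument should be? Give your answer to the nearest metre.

29 m

Observed coordinate differences: Δφ = +0.00246°, Δλ = +0.00378°.
Converting to metres (1° lat = 111195 m, cos φ = 0.474948): observed ΔN = 273.5 m, observed ΔE = 199.6 m.
Subtracting the expected shift leaves a residual of 273.5 − (267) = 6.5 m north and 199.6 − (171) = 28.6 m east.
Residual distance = √(6.5² + 28.6²) = 29.4 m.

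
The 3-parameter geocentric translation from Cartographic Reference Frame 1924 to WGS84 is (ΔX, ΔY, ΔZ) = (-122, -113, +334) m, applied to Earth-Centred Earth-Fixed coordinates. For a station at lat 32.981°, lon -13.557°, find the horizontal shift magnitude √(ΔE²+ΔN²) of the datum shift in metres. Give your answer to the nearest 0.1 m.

358.2 m

At φ = 32.981°, λ = -13.557°: sin φ = 0.544361, cos φ = 0.838851, sin λ = -0.234413, cos λ = 0.972137.
ΔE = −sin λ·ΔX + cos λ·ΔY = −(-0.234413)·(-122) + (0.972137)·(-113) = -138.45 m.
ΔN = −sin φ cos λ·ΔX − sin φ sin λ·ΔY + cos φ·ΔZ = −(0.544361)(0.972137)(-122) − (0.544361)(-0.234413)(-113) + (0.838851)(334) = 330.32 m.
Horizontal magnitude = √(ΔE² + ΔN²) = √((-138.45)² + 330.32²) = 358.16 m.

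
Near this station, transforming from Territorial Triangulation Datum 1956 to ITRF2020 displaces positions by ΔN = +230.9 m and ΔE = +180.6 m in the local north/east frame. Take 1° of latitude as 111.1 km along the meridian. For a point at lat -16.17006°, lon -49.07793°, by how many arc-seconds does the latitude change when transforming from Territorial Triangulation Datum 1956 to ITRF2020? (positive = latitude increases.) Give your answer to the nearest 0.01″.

Δφ = 7.48″

1° of latitude = 111.1 km, so Δφ = 230.9 / 111100 = 0.0020783° = 7.482″.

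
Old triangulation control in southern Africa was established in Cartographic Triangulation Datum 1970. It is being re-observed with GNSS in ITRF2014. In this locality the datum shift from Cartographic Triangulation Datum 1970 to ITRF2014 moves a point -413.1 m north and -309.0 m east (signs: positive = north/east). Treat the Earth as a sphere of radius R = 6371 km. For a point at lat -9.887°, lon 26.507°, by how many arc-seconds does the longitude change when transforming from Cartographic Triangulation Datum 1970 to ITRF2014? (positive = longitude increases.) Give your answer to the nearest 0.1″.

At latitude -9.887°, cos φ = 0.985148.
One radian of longitude at latitude φ spans R cos φ, so Δλ = ΔE / (R cos φ) = -309.0 / (6371000 × 0.985148) = -4.9232e-05 rad = -10.155″.

Δλ = -10.2″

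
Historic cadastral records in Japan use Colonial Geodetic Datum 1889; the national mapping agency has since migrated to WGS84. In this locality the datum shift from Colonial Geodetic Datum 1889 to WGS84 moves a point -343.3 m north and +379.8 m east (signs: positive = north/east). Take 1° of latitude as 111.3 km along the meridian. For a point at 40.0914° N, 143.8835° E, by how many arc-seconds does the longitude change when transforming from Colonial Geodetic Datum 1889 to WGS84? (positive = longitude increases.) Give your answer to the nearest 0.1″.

Δλ = 16.1″

At latitude 40.0914°, cos φ = 0.765018.
1° of longitude at this latitude = 111.3 × cos φ = 85.15 km, so Δλ = 379.8 / 85146.5 = 0.0044605° = 16.058″.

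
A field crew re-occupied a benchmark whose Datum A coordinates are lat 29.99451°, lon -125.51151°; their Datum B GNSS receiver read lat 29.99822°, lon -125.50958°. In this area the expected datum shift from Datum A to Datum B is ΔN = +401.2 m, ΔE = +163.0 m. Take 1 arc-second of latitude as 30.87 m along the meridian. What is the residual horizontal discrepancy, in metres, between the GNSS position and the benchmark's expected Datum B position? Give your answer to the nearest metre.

25 m

Observed coordinate differences: Δφ = +0.00371°, Δλ = +0.00193°.
Converting to metres (1° lat = 111132 m, cos φ = 0.866073): observed ΔN = 412.3 m, observed ΔE = 185.8 m.
Subtracting the expected shift leaves a residual of 412.3 − (401.2) = 11.1 m north and 185.8 − (163.0) = 22.8 m east.
Residual distance = √(11.1² + 22.8²) = 25.3 m.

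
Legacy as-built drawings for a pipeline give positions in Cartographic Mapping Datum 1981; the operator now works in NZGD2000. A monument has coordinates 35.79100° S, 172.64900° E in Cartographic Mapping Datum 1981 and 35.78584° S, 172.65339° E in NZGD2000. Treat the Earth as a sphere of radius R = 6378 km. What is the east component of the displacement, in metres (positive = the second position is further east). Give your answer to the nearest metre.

ΔE = 396 m

Δφ = -35.78584° − -35.79100° = +0.00516°; Δλ = 172.65339° − 172.64900° = +0.00439°.
1° along a meridian = πR/180 = 111317 m.
ΔN = Δφ × 111317 = 574.4 m; ΔE = Δλ × 111317 × cos(-35.79100°) = +0.00439 × 111317 × 0.811156 = 396.4 m.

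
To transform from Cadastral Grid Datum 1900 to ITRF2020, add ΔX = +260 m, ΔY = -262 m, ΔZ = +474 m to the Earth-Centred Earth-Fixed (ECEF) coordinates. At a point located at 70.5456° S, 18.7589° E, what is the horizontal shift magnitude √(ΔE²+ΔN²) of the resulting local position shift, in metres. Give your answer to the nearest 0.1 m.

454.4 m

The local east axis at (φ, λ) is (−sin λ, cos λ, 0), so ΔE = −sin(18.7589°)·260 + cos(18.7589°)·(-262) = -331.70 m.
The local north axis is (−sin φ cos λ, −sin φ sin λ, cos φ), giving ΔN = 232.133 − 79.445 + 157.869 = 310.56 m.
Horizontal magnitude = √(ΔE² + ΔN²) = √((-331.70)² + 310.56²) = 454.39 m.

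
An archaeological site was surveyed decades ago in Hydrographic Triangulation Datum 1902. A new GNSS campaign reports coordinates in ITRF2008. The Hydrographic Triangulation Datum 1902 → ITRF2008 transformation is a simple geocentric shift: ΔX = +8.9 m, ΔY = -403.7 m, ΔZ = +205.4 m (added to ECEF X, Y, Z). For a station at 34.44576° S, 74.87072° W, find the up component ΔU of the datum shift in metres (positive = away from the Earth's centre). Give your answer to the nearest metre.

ΔU = 207 m

The local up (radial) axis is (cos φ cos λ, cos φ sin λ, sin φ), giving ΔU = 1.916 + 321.377 − 116.180 = 207.11 m.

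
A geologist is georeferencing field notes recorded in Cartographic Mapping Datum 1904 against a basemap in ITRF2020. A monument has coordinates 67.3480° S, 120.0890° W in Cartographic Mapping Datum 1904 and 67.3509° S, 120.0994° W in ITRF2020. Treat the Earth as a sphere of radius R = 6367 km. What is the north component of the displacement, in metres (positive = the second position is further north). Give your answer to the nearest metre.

Δφ = -67.3509° − -67.3480° = -0.0029°; Δλ = -120.0994° − -120.0890° = -0.0104°.
1° along a meridian = πR/180 = 111125 m.
ΔN = Δφ × 111125 = -322.3 m; ΔE = Δλ × 111125 × cos(-67.3480°) = -0.0104 × 111125 × 0.385133 = -445.1 m.

ΔN = -322 m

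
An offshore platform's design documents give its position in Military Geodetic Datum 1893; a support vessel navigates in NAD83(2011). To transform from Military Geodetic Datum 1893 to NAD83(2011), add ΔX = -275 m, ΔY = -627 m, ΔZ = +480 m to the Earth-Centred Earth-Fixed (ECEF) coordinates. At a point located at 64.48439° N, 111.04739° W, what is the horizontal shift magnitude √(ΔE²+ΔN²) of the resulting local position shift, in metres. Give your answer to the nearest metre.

The local east axis at (φ, λ) is (−sin λ, cos λ, 0), so ΔE = −sin(-111.04739°)·(-275) + cos(-111.04739°)·(-627) = -31.47 m.
The local north axis is (−sin φ cos λ, −sin φ sin λ, cos φ), giving ΔN = -89.131 − 528.096 + 206.763 = -410.46 m.
Horizontal magnitude = √(ΔE² + ΔN²) = √((-31.47)² + (-410.46)²) = 411.67 m.

412 m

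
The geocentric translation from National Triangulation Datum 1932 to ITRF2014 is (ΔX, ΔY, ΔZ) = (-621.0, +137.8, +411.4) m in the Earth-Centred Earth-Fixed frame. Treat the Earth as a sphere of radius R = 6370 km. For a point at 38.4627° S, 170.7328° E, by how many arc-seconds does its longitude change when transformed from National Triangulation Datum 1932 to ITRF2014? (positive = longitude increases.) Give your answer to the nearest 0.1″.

sin φ = -0.622005, cos φ = 0.783013, sin λ = 0.161039, cos λ = -0.986948.
East component: ΔE = −sin λ·ΔX + cos λ·ΔY = −(0.161039)(-621.0) + (-0.986948)(137.8) = -36.00 m.
1° of latitude spans πR/180 = 111177 m; at latitude φ, 1° of longitude spans that × cos φ = 87053.4 m, so Δλ = -36.00 / 87053.4 × 3600 = -1.489″.

Δλ = -1.5″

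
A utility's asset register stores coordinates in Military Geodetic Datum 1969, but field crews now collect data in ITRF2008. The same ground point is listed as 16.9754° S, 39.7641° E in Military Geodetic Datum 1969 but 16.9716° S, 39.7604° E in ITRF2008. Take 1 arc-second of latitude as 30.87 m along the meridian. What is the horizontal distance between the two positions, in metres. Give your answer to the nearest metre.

Δφ = -16.9716° − -16.9754° = +0.0038°; Δλ = 39.7604° − 39.7641° = -0.0037°.
1° of latitude = 3600 × 30.87 = 111132 m.
ΔN = Δφ × 111132 = 422.3 m; ΔE = Δλ × 111132 × cos(-16.9754°) = -0.0037 × 111132 × 0.956430 = -393.3 m.
Distance = √(ΔE² + ΔN²) = √((-393.3)² + 422.3²) = 577.1 m.

577 m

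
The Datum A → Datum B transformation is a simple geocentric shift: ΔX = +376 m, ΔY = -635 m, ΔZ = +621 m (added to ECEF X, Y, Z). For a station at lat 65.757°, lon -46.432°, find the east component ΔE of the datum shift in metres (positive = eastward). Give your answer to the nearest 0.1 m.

ΔE = -165.2 m

The local east axis at (φ, λ) is (−sin λ, cos λ, 0), so ΔE = −sin(-46.432°)·376 + cos(-46.432°)·(-635) = -165.22 m.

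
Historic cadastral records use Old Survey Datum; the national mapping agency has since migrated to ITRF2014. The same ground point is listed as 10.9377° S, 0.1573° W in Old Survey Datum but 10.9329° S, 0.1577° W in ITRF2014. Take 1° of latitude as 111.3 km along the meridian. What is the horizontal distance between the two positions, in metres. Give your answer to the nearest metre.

Δφ = -10.9329° − -10.9377° = +0.0048°; Δλ = -0.1577° − -0.1573° = -0.0004°.
ΔN = Δφ × 111300 = 534.2 m; ΔE = Δλ × 111300 × cos(-10.9377°) = -0.0004 × 111300 × 0.981834 = -43.7 m.
Distance = √(ΔE² + ΔN²) = √((-43.7)² + 534.2²) = 536.0 m.

536 m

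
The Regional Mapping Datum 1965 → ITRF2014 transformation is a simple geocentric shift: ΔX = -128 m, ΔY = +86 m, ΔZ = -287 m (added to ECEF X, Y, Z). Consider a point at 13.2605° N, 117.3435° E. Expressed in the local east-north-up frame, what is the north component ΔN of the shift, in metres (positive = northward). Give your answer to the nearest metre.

ΔN = -310 m

The local north axis is (−sin φ cos λ, −sin φ sin λ, cos φ), giving ΔN = -13.486 − 17.522 − 279.348 = -310.36 m.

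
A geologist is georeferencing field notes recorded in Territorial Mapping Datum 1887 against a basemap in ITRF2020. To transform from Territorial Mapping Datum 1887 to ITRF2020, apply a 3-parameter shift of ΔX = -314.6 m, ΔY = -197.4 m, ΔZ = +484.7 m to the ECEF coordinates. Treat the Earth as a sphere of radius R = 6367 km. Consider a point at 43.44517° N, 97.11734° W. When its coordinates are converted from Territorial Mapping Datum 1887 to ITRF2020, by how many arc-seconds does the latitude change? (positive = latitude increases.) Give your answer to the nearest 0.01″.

sin φ = 0.687660, cos φ = 0.726033, sin λ = -0.992294, cos λ = -0.123902.
North component: ΔN = −sin φ cos λ·ΔX − sin φ sin λ·ΔY + cos φ·ΔZ = −(0.687660)(-0.123902)(-314.6) − (0.687660)(-0.992294)(-197.4) + (0.726033)(484.7) = 190.41 m.
1° of latitude spans πR/180 = 111125 m, so Δφ = 190.41 / 111125 × 3600 = 6.168″.

Δφ = 6.17″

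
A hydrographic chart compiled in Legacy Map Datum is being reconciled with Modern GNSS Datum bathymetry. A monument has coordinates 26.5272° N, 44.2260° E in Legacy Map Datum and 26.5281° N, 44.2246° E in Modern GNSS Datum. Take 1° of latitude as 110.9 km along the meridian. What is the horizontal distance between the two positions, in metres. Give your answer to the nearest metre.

171 m

Δφ = 26.5281° − 26.5272° = +0.0009°; Δλ = 44.2246° − 44.2260° = -0.0014°.
ΔN = Δφ × 110900 = 99.8 m; ΔE = Δλ × 110900 × cos(26.5272°) = -0.0014 × 110900 × 0.894722 = -138.9 m.
Distance = √(ΔE² + ΔN²) = √((-138.9)² + 99.8²) = 171.1 m.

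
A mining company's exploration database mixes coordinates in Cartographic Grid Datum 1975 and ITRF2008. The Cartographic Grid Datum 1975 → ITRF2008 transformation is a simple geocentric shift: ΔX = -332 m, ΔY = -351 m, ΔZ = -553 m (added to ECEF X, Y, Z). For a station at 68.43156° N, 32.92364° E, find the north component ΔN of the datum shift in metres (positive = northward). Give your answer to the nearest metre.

The local north axis is (−sin φ cos λ, −sin φ sin λ, cos φ), giving ΔN = 259.166 + 177.418 − 203.290 = 233.29 m.

ΔN = 233 m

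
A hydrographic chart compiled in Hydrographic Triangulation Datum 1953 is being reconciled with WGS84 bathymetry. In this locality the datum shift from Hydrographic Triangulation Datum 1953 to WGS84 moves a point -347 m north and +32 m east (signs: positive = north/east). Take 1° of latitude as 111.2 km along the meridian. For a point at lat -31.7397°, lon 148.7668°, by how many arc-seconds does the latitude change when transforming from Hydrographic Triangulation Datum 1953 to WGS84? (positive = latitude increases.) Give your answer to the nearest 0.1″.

Δφ = -11.2″

1° of latitude = 111.2 km, so Δφ = -347.0 / 111200 = -0.0031205° = -11.234″.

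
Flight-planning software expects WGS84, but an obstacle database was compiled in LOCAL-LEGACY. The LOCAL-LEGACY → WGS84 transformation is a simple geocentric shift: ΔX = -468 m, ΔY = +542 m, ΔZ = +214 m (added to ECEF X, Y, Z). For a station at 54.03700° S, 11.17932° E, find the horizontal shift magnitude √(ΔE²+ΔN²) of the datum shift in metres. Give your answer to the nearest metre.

643 m

At φ = -54.03700°, λ = 11.17932°: sin φ = -0.809396, cos φ = 0.587263, sin λ = 0.193880, cos λ = 0.981025.
ΔE = −sin λ·ΔX + cos λ·ΔY = −(0.193880)·(-468) + (0.981025)·(542) = 622.45 m.
ΔN = −sin φ cos λ·ΔX − sin φ sin λ·ΔY + cos φ·ΔZ = −(-0.809396)(0.981025)(-468) − (-0.809396)(0.193880)(542) + (0.587263)(214) = -160.88 m.
Horizontal magnitude = √(ΔE² + ΔN²) = √(622.45² + (-160.88)²) = 642.91 m.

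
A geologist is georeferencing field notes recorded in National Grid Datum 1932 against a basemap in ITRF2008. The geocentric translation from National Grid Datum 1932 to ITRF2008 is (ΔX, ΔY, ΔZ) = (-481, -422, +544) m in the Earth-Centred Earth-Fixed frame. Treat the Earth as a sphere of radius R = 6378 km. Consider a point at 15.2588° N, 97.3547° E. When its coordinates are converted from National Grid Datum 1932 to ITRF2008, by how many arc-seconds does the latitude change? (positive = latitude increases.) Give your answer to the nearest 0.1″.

sin φ = 0.263179, cos φ = 0.964747, sin λ = 0.991773, cos λ = -0.128012.
North component: ΔN = −sin φ cos λ·ΔX − sin φ sin λ·ΔY + cos φ·ΔZ = −(0.263179)(-0.128012)(-481) − (0.263179)(0.991773)(-422) + (0.964747)(544) = 618.77 m.
1° of latitude spans πR/180 = 111317 m, so Δφ = 618.77 / 111317 × 3600 = 20.011″.

Δφ = 20.0″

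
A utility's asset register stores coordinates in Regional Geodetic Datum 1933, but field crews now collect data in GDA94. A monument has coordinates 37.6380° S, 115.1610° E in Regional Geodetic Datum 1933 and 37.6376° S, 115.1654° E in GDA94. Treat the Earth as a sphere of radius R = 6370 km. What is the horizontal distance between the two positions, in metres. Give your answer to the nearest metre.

Δφ = -37.6376° − -37.6380° = +0.0004°; Δλ = 115.1654° − 115.1610° = +0.0044°.
1° along a meridian = πR/180 = 111177 m.
ΔN = Δφ × 111177 = 44.5 m; ΔE = Δλ × 111177 × cos(-37.6380°) = +0.0044 × 111177 × 0.791885 = 387.4 m.
Distance = √(ΔE² + ΔN²) = √(387.4² + 44.5²) = 389.9 m.

390 m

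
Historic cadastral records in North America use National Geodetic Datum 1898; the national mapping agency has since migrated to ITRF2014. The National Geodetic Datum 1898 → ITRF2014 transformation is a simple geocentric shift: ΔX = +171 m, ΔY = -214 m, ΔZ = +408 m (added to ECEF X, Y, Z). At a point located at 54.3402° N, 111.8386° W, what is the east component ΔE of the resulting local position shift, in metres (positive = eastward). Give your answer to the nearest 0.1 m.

The local east axis at (φ, λ) is (−sin λ, cos λ, 0), so ΔE = −sin(-111.8386°)·171 + cos(-111.8386°)·(-214) = 238.33 m.

ΔE = 238.3 m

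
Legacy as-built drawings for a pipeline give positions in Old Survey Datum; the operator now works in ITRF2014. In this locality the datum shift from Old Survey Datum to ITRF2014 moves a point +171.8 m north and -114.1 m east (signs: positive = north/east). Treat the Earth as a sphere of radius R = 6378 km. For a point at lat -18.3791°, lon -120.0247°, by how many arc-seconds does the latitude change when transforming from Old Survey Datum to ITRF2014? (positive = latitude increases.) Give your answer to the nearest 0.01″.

On a sphere of radius R, 1 rad of latitude = R, so Δφ = ΔN / R = 171.8 / 6378000 = 2.6936e-05 rad = 5.556″.

Δφ = 5.56″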